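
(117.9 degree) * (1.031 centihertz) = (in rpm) 0.2026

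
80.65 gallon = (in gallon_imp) 67.16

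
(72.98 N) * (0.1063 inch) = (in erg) 1.97e+06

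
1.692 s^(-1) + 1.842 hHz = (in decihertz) 1859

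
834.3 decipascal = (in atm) 0.0008234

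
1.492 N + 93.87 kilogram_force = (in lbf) 207.3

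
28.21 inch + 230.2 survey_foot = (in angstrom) 7.088e+11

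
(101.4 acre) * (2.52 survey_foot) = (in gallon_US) 8.326e+07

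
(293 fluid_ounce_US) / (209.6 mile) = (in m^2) 2.569e-08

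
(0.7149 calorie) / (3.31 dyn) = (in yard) 9.883e+04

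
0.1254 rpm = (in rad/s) 0.01313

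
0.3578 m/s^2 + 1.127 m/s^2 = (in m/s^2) 1.485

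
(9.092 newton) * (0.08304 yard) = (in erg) 6.904e+06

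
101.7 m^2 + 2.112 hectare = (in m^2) 2.122e+04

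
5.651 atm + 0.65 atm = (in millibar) 6384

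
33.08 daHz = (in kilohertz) 0.3308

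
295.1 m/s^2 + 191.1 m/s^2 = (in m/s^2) 486.2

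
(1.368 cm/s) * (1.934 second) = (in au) 1.769e-13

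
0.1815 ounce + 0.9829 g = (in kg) 0.006128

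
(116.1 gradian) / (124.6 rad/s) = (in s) 0.01464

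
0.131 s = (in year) 4.154e-09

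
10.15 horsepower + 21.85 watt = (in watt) 7591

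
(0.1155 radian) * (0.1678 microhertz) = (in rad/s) 1.938e-08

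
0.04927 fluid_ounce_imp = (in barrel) 8.805e-06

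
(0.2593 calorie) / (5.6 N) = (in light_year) 2.048e-17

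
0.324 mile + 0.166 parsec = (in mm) 5.122e+18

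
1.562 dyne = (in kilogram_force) 1.593e-06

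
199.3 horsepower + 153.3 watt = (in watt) 1.488e+05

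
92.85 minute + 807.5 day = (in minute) 1.163e+06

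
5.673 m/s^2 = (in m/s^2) 5.673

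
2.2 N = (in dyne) 2.2e+05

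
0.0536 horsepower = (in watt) 39.97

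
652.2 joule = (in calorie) 155.9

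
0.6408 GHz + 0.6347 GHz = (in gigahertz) 1.276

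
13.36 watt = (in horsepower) 0.01792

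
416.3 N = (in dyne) 4.163e+07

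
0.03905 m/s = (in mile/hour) 0.08735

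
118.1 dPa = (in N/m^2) 11.81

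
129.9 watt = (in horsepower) 0.1742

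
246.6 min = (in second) 1.48e+04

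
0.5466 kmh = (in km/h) 0.5466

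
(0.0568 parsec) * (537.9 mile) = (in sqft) 1.633e+22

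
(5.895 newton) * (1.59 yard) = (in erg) 8.571e+07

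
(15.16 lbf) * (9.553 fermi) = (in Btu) 6.106e-16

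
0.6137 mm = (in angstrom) 6.137e+06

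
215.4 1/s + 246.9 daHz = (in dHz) 2.684e+04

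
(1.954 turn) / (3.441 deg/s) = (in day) 0.002366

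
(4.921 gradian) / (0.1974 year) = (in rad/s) 1.242e-08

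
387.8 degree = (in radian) 6.768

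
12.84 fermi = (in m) 1.284e-14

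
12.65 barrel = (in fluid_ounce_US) 6.801e+04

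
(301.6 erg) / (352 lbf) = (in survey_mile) 1.197e-11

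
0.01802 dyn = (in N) 1.802e-07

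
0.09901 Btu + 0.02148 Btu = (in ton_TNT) 3.038e-08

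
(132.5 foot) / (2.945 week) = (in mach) 6.659e-08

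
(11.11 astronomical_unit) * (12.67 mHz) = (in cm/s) 2.106e+12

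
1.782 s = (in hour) 0.000495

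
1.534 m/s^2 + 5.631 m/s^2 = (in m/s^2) 7.165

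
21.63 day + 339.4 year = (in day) 1.239e+05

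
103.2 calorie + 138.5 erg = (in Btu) 0.4093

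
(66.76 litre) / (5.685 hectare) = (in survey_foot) 3.853e-06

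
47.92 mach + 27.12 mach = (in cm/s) 2.555e+06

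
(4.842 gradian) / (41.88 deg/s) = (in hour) 2.89e-05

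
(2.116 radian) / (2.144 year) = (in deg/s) 1.793e-06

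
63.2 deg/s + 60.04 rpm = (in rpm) 70.57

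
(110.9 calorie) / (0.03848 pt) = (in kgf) 3.486e+06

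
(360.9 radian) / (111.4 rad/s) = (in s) 3.24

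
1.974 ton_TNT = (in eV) 5.155e+28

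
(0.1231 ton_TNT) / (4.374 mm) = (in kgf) 1.201e+10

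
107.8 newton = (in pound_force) 24.23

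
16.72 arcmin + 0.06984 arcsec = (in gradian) 0.3097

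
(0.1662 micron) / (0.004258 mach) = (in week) 1.895e-13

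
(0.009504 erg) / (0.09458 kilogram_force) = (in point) 2.905e-06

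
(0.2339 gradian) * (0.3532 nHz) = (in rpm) 1.239e-11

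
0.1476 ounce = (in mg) 4184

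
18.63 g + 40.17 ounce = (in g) 1157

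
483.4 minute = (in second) 2.9e+04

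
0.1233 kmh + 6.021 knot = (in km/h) 11.27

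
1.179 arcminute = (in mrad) 0.343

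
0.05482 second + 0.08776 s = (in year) 4.521e-09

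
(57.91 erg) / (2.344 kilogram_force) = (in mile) 1.565e-10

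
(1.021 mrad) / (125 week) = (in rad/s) 1.351e-11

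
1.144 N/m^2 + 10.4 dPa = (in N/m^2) 2.184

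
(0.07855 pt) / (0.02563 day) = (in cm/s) 1.251e-06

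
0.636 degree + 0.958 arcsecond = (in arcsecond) 2291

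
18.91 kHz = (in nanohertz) 1.891e+13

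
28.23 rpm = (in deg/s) 169.4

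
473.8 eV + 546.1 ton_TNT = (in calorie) 5.461e+11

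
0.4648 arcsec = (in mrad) 0.002253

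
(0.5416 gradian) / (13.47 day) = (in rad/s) 7.31e-09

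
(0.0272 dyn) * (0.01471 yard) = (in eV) 2.284e+10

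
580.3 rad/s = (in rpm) 5541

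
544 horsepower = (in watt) 4.057e+05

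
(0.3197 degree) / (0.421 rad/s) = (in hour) 3.682e-06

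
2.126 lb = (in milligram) 9.643e+05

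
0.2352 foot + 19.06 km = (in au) 1.274e-07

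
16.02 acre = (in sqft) 6.978e+05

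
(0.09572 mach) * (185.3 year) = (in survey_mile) 1.183e+08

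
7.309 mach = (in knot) 4838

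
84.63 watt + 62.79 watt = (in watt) 147.4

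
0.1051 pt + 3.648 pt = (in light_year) 1.399e-19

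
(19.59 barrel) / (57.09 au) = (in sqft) 3.925e-12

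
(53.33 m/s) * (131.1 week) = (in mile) 2.627e+06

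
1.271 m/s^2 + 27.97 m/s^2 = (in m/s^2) 29.24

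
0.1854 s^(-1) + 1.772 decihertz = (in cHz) 36.26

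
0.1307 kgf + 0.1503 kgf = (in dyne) 2.756e+05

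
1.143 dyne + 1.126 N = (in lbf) 0.2531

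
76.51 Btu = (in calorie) 1.929e+04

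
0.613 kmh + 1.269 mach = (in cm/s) 4.323e+04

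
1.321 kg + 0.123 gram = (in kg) 1.321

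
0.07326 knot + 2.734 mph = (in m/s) 1.26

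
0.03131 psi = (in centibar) 0.2159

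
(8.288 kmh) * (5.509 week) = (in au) 5.128e-05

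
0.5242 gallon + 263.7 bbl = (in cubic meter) 41.93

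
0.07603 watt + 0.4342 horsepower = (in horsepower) 0.4343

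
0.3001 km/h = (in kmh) 0.3001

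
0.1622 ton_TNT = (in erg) 6.786e+15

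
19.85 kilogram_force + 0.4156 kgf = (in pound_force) 44.68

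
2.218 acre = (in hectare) 0.8976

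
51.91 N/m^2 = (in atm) 0.0005123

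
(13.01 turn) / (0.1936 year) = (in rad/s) 1.339e-05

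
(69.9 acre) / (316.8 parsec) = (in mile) 1.798e-17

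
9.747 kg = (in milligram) 9.747e+06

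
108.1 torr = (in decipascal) 1.441e+05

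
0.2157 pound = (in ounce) 3.451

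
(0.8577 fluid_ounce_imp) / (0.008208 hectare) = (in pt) 0.0008416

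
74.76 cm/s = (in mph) 1.672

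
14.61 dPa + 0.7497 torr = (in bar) 0.001014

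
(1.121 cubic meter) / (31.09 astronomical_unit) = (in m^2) 2.41e-13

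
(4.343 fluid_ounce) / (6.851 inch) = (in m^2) 0.0007381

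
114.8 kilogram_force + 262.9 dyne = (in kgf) 114.8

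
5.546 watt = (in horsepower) 0.007437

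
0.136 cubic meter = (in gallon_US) 35.93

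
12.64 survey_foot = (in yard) 4.213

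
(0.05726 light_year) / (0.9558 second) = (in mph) 1.268e+15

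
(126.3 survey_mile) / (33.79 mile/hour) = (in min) 224.3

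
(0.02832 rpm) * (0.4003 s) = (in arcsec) 244.9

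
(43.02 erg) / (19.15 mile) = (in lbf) 3.138e-11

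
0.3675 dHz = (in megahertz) 3.675e-08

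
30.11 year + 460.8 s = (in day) 1.099e+04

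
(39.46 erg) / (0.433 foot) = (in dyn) 2.99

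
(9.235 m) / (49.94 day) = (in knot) 4.16e-06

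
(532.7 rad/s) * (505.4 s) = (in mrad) 2.692e+08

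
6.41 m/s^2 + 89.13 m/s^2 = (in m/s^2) 95.54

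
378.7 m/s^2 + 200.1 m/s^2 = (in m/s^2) 578.8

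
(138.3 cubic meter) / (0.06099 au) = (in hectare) 1.516e-12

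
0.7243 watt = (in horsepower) 0.0009713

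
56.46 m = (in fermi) 5.646e+16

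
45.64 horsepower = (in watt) 3.403e+04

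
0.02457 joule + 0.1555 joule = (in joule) 0.1801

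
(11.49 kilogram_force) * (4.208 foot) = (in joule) 144.5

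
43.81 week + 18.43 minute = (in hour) 7360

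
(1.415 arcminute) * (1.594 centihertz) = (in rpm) 6.265e-05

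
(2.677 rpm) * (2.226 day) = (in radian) 5.392e+04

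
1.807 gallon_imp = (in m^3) 0.008215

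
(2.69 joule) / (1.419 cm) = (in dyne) 1.896e+07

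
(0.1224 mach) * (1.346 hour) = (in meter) 2.02e+05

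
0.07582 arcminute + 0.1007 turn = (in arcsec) 1.305e+05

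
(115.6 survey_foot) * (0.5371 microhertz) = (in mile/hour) 4.233e-05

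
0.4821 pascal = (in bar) 4.821e-06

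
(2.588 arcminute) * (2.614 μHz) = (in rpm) 1.879e-08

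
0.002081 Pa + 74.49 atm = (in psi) 1095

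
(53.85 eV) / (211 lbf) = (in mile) 5.712e-24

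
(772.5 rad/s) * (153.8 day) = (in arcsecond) 2.117e+15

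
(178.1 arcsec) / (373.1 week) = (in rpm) 3.654e-11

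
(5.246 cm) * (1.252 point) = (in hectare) 2.317e-09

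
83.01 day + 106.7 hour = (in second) 7.556e+06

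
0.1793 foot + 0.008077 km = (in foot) 26.68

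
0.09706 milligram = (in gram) 9.706e-05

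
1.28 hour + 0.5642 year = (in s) 1.78e+07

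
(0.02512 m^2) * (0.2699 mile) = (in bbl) 68.63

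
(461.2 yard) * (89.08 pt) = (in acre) 0.003275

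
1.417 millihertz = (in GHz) 1.417e-12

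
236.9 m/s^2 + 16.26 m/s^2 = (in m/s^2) 253.2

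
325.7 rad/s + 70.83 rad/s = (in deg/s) 2.272e+04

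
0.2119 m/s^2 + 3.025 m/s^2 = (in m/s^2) 3.237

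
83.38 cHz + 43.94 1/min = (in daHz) 0.1566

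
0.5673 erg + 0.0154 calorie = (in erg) 6.443e+05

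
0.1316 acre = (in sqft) 5732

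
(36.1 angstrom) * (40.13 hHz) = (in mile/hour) 3.241e-05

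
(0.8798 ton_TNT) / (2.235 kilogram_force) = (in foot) 5.51e+08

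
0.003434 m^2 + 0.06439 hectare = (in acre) 0.1591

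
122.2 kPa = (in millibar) 1222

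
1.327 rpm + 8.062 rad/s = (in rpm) 78.31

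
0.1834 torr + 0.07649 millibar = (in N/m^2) 32.1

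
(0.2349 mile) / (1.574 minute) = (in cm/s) 400.3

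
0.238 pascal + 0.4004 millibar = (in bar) 0.0004028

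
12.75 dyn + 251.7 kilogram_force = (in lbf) 554.9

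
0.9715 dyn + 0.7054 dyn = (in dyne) 1.677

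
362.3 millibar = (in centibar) 36.23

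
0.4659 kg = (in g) 465.9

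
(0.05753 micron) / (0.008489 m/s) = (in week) 1.121e-11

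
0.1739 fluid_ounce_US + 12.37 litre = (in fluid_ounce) 418.5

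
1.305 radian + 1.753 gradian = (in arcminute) 4581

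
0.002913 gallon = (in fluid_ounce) 0.3729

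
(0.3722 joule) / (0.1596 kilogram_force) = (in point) 674.1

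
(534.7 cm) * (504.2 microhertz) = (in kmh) 0.009705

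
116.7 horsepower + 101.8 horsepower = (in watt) 1.629e+05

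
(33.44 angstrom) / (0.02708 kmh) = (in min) 7.409e-09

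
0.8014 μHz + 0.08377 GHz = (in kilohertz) 8.377e+04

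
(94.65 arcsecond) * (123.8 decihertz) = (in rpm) 0.05425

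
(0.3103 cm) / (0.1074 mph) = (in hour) 1.795e-05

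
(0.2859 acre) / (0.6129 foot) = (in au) 4.14e-08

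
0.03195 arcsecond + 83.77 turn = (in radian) 526.3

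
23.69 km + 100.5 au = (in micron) 1.503e+19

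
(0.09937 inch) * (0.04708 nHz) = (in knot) 2.31e-13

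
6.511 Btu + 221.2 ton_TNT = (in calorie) 2.212e+11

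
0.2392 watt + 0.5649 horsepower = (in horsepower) 0.5652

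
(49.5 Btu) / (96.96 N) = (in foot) 1767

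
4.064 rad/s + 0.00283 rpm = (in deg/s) 232.9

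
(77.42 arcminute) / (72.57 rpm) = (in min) 4.939e-05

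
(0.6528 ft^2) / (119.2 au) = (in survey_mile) 2.113e-18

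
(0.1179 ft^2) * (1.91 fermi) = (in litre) 2.092e-14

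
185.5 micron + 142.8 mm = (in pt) 405.3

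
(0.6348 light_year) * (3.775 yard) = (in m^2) 2.073e+16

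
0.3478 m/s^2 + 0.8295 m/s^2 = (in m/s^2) 1.177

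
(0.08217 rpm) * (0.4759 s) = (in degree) 0.2346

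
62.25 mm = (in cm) 6.225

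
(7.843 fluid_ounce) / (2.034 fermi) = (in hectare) 1.14e+07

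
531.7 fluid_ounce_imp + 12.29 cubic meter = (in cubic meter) 12.31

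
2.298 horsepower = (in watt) 1714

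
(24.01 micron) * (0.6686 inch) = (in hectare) 4.077e-11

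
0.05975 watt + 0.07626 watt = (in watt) 0.136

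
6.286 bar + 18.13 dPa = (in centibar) 628.6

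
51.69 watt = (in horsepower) 0.06932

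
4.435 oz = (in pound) 0.2772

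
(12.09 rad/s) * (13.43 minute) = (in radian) 9742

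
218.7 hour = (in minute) 1.312e+04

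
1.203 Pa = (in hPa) 0.01203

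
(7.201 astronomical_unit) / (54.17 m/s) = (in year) 630.6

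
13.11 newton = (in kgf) 1.337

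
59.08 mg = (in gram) 0.05908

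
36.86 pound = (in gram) 1.672e+04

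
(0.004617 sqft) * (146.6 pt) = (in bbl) 0.0001395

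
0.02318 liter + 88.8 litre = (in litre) 88.82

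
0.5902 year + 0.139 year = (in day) 266.2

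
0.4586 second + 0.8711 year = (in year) 0.8711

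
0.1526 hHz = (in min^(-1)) 915.6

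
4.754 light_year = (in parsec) 1.458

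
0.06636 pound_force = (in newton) 0.2952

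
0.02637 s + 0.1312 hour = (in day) 0.005467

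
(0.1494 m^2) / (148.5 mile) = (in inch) 2.461e-05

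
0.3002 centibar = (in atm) 0.002963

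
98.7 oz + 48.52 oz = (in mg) 4.174e+06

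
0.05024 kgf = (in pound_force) 0.1108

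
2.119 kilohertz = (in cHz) 2.119e+05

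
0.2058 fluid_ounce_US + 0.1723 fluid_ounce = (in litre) 0.01118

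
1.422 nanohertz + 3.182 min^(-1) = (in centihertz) 5.303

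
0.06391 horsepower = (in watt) 47.66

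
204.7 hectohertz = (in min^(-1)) 1.228e+06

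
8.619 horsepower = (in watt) 6427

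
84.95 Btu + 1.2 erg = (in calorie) 2.142e+04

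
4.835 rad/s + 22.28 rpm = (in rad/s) 7.168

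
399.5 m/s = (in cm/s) 3.995e+04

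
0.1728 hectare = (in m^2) 1728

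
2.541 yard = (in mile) 0.001444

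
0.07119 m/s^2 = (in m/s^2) 0.07119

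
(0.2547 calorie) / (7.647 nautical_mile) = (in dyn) 7.525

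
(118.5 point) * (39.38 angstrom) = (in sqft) 1.772e-09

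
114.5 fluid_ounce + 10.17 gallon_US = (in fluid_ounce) 1416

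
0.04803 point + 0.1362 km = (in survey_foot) 446.8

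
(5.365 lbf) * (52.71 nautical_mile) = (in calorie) 5.568e+05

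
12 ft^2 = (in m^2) 1.115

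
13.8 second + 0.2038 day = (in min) 293.7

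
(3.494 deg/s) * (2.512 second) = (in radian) 0.1532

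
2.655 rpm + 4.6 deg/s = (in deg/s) 20.53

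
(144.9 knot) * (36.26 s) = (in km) 2.703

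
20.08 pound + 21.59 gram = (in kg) 9.13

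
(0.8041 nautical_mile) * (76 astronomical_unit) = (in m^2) 1.693e+16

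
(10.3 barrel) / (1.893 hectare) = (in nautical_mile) 4.671e-08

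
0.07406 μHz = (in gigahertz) 7.406e-17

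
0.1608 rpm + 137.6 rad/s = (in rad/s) 137.6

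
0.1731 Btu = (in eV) 1.14e+21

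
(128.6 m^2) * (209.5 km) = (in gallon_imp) 5.926e+09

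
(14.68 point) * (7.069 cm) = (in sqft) 0.003941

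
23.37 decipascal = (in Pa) 2.337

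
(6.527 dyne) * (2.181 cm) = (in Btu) 1.349e-09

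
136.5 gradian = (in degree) 122.9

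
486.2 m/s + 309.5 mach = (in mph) 2.368e+05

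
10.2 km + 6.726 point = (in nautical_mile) 5.508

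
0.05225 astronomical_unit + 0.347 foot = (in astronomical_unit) 0.05225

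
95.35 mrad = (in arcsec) 1.967e+04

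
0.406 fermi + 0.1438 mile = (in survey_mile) 0.1438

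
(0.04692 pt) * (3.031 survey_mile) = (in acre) 1.995e-05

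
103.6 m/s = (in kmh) 373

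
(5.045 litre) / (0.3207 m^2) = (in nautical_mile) 8.494e-06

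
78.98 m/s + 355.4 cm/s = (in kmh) 297.1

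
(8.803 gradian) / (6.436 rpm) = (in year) 6.506e-09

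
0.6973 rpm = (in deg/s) 4.184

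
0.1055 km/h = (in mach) 8.607e-05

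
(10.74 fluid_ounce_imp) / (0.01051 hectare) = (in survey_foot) 9.526e-06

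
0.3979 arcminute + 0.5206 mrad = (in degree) 0.03646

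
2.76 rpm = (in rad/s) 0.289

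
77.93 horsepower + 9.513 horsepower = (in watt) 6.521e+04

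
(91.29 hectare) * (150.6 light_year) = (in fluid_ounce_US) 4.398e+28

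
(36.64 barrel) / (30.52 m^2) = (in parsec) 6.186e-18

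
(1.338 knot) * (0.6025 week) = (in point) 7.11e+08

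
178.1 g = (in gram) 178.1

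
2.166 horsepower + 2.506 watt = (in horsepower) 2.169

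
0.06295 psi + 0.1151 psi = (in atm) 0.01212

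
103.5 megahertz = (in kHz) 1.035e+05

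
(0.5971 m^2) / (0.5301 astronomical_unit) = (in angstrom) 0.07529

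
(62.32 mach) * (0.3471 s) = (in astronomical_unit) 4.923e-08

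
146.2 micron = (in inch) 0.005756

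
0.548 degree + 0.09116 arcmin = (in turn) 0.001526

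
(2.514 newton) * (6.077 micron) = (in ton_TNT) 3.651e-15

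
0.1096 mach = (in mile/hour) 83.48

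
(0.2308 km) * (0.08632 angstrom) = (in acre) 4.923e-13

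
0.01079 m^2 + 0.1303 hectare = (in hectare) 0.1303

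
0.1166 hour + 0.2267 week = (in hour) 38.2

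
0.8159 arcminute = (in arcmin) 0.8159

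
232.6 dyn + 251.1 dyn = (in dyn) 483.7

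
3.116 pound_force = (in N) 13.86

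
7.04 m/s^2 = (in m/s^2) 7.04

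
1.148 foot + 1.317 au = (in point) 5.585e+14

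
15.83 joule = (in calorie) 3.783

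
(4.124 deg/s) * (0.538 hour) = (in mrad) 1.394e+05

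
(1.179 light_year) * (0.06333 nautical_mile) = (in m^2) 1.308e+18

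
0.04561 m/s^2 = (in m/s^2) 0.04561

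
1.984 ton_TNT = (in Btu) 7.868e+06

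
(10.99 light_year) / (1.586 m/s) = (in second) 6.556e+16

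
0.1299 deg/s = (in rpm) 0.02165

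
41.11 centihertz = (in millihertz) 411.1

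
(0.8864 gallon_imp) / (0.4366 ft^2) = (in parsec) 3.22e-18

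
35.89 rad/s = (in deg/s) 2056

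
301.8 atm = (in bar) 305.8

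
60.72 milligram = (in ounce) 0.002142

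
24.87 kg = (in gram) 2.487e+04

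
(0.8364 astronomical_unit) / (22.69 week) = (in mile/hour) 2.04e+04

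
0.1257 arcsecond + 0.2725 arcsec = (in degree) 0.0001106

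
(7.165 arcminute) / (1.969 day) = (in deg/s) 7.019e-07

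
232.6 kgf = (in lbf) 512.8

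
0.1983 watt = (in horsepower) 0.0002659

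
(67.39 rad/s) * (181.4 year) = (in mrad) 3.855e+14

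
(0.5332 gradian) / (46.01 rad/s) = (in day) 2.107e-09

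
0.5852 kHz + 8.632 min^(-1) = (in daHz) 58.53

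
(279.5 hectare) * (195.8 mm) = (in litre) 5.473e+08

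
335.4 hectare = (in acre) 828.8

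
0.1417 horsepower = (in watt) 105.7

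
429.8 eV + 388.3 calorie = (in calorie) 388.3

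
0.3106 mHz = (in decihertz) 0.003106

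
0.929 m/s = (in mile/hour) 2.078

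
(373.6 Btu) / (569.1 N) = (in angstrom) 6.926e+12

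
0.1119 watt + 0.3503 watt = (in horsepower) 0.0006198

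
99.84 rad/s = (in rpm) 953.4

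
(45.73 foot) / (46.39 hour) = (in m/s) 8.346e-05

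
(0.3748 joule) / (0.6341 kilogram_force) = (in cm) 6.027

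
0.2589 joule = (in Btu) 0.0002454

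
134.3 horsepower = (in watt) 1.001e+05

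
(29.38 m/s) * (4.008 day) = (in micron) 1.017e+13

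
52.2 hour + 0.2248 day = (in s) 2.073e+05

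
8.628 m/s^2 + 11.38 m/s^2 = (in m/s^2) 20.01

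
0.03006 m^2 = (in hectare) 3.006e-06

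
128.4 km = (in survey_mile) 79.78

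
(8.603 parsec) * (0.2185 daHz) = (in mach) 1.703e+15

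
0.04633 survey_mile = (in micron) 7.456e+07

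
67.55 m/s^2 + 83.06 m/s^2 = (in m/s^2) 150.6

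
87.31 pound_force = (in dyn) 3.884e+07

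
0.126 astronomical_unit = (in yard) 2.061e+10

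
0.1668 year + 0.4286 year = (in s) 1.878e+07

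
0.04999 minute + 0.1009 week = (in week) 0.1009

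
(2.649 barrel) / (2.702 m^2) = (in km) 0.0001559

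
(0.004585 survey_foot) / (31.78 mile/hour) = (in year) 3.119e-12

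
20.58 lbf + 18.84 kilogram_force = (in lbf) 62.12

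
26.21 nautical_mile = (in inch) 1.911e+06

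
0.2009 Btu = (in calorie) 50.66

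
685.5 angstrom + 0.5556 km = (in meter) 555.6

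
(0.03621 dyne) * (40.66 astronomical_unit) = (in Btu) 2088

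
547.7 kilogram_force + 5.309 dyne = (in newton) 5371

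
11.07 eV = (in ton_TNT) 4.239e-28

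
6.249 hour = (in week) 0.0372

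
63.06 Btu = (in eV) 4.153e+23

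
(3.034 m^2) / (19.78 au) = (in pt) 2.906e-09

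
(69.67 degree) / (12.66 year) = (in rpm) 2.908e-08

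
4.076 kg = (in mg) 4.076e+06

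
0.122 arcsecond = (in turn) 9.414e-08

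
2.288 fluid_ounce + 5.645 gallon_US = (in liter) 21.44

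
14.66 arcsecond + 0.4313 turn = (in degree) 155.3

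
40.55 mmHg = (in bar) 0.05406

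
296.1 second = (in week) 0.0004896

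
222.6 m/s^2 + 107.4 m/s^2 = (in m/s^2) 330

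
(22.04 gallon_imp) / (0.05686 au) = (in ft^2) 1.268e-10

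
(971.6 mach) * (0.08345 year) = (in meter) 8.706e+11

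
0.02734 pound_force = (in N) 0.1216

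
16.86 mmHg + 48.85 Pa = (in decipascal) 2.297e+04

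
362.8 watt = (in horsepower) 0.4865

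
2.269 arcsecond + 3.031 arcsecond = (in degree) 0.001472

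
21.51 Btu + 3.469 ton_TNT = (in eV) 9.059e+28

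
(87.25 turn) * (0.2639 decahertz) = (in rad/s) 1447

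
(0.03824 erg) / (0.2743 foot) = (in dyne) 0.004574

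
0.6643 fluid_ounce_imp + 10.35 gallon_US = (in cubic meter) 0.0392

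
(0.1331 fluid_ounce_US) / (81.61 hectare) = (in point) 1.367e-08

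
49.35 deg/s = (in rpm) 8.225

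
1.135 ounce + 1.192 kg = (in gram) 1224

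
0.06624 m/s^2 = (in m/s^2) 0.06624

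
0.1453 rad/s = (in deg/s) 8.325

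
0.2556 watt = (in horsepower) 0.0003428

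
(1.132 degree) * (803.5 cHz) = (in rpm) 1.516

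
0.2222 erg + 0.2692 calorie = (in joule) 1.126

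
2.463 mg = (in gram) 0.002463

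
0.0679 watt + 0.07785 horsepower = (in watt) 58.12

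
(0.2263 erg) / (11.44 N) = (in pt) 5.607e-06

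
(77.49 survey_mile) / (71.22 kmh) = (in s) 6304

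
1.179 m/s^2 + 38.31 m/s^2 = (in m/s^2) 39.49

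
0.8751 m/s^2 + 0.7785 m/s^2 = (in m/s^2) 1.654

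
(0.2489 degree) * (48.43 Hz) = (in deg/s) 12.05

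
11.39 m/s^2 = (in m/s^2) 11.39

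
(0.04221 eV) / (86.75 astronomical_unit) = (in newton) 5.211e-34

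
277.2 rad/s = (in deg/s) 1.588e+04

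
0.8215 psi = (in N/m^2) 5664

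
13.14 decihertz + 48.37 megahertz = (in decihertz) 4.837e+08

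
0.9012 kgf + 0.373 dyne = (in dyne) 8.838e+05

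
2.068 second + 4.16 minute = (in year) 7.98e-06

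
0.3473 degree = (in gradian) 0.3859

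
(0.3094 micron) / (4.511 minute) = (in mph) 2.557e-09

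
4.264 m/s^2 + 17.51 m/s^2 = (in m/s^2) 21.77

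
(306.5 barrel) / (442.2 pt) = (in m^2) 312.4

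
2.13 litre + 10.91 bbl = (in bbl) 10.92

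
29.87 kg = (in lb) 65.85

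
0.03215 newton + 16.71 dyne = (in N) 0.03232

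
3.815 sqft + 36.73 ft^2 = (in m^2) 3.767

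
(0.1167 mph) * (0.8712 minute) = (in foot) 8.947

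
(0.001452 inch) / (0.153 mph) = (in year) 1.71e-11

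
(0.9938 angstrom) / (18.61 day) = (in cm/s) 6.181e-15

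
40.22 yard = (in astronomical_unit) 2.458e-10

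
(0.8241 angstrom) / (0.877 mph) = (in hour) 5.839e-14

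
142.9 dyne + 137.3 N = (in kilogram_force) 14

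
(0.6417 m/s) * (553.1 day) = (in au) 0.000205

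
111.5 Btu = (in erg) 1.176e+12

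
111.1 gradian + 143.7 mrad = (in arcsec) 3.896e+05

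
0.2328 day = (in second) 2.011e+04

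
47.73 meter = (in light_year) 5.045e-15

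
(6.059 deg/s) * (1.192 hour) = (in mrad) 4.538e+05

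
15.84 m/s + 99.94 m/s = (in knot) 225.1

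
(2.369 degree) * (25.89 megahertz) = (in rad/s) 1.07e+06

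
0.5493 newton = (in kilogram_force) 0.05601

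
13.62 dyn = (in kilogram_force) 1.389e-05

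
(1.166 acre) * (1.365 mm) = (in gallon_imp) 1417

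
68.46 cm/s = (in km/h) 2.465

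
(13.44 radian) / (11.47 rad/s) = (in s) 1.172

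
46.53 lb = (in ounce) 744.5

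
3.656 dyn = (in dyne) 3.656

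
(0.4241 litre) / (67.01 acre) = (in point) 4.433e-06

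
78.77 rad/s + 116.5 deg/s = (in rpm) 771.6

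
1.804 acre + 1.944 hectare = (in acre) 6.608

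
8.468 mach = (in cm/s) 2.883e+05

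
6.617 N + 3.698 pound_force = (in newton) 23.07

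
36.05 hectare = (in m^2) 3.605e+05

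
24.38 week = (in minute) 2.458e+05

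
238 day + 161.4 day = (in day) 399.4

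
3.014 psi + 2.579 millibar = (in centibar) 21.04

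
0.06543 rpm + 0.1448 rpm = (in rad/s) 0.02202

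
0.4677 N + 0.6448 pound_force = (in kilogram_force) 0.3402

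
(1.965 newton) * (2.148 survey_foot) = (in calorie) 0.3075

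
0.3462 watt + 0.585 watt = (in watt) 0.9312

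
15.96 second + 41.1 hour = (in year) 0.004692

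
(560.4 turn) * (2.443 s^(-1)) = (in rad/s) 8602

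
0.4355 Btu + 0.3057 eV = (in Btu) 0.4355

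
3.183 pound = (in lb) 3.183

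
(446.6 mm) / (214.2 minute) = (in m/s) 3.475e-05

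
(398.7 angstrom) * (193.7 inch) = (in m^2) 1.962e-07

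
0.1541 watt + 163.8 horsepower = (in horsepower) 163.8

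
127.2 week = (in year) 2.439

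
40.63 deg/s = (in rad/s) 0.7091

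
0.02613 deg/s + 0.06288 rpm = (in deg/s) 0.4034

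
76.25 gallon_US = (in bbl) 1.815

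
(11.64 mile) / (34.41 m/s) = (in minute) 9.073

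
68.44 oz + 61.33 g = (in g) 2002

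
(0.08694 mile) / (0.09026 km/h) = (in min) 93.01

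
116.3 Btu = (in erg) 1.227e+12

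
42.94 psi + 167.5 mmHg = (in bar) 3.184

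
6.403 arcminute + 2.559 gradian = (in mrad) 42.06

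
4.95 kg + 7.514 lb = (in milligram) 8.358e+06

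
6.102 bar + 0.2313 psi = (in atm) 6.038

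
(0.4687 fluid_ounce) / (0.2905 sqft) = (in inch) 0.02022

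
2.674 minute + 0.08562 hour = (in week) 0.0007749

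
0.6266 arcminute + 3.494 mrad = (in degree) 0.2106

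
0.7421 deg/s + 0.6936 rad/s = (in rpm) 6.747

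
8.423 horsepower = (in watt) 6281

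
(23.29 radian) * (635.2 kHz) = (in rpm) 1.413e+08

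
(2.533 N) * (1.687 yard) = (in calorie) 0.9339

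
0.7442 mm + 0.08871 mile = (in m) 142.8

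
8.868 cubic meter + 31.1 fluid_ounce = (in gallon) 2343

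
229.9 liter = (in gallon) 60.73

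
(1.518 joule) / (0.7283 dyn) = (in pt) 5.908e+08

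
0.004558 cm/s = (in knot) 8.86e-05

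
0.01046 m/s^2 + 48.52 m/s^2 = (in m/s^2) 48.53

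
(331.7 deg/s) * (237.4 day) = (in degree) 6.804e+09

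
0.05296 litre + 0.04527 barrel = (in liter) 7.25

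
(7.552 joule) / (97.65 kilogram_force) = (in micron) 7886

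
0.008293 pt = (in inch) 0.0001152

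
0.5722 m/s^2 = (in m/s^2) 0.5722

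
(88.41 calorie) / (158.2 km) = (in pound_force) 0.0005257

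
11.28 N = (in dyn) 1.128e+06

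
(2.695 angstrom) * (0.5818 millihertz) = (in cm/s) 1.568e-11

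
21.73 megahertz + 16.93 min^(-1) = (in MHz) 21.73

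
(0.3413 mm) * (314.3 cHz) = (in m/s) 0.001073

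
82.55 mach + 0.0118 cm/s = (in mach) 82.55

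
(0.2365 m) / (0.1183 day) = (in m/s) 2.314e-05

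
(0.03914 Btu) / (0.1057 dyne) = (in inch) 1.538e+09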